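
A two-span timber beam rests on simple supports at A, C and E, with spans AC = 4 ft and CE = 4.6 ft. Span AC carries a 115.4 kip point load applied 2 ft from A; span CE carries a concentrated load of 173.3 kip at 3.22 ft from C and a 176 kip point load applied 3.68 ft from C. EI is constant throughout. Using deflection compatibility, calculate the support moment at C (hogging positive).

Insert a hinge at C; M_C is the redundant, and each span becomes simply supported.
Rotations at C on the released spans (each span's end-slope, ×1/EI):
  span AC: point load 115.4 at a = 2: Pab(L + a)/(6LEI) = 115.4/EI
  span CE: point load 173.3 at a = 3.22: Pab(L + b)/(6LEI) = 166.8/EI
  span CE: point load 176 at a = 3.68: Pab(L + b)/(6LEI) = 119.2/EI
  relative rotation θ_0 = (115.4 + 286)/EI = 401.4/EI
A unit hogging moment at C produces rotation L₁/(3EI) + L₂/(3EI) = 2.867/EI.
Compatibility: M_C·(L₁+L₂)/(3EI) = θ_0, giving M_C = 140 kip·ft (hogging).

M_C = 140 kip·ft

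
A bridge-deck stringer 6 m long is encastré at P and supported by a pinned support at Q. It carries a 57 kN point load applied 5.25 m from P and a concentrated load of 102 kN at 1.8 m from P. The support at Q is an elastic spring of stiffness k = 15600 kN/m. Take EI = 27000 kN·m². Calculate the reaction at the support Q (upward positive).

Remove the prop at Q; the released (primary) structure is a cantilever built in at P.
Free-end deflection of the primary structure under the applied loading (downward +):
  point load 57 at a = 5.25: Pa²(3L − a)/(6EI) = 3339/EI
  point load 102 at a = 1.8: Pa²(3L − a)/(6EI) = 892.3/EI
  δ_0 = 4231/EI
Tip deflection under a unit load at Q: L³/(3EI) = 72/EI.
With EI = 27000 kN·m²: δ_0 = 0.1567 m and δ_{QQ} = 0.002667 m/kN.
Compatibility — the spring shortens by R_Q/k under the reaction it provides: δ_0 − R_Q·δ_{QQ} = R_Q/k. With 1/k = 0.000064 m/kN, R_Q = δ_0 / (δ_{QQ} + 1/k) = 0.1567 / (0.002667 + 0.000064) = 57.38 kN.

R_Q = 57.38 kN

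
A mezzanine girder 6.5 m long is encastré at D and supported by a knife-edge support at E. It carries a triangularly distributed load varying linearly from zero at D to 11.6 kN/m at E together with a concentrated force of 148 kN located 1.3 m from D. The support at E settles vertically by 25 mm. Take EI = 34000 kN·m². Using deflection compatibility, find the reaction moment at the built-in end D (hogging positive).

Take the reaction at E as the redundant and release it; the primary structure is a cantilever fixed at D.
Downward deflection at the released point E due to the loads:
  triangular load, peak 11.6 at the free end: 11w₀L⁴/(120EI) = 1898/EI
  point load 148 at a = 1.3: Pa²(3L − a)/(6EI) = 758.7/EI
  δ_0 = 2657/EI
Tip deflection under a unit load at E: L³/(3EI) = 91.54/EI.
With EI = 34000 kN·m²: δ_0 = 0.078142 m and δ_{EE} = 0.002692 m/kN.
Compatibility — the beam at E must follow the support down by 0.025 m: δ_0 − R_E·δ_{EE} = 0.025, so R_E = (0.078142 − 0.025)/0.002692 = 19.74 kN.
Moment equilibrium about D: M_D = Σ(load moments about D) − R_E·L = 355.8 − 19.74×6.5 = 227.5 kN·m.

M_D = 227.5 kN·m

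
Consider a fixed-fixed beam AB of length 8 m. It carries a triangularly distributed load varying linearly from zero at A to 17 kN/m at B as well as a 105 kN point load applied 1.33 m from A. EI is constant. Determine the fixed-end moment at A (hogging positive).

M_A = 133.3 kN·m

Release both end moments; the primary structure is a simply-supported span AB with redundants M_A and M_B.
Simple-span end rotations at A and B under the given loads:
  at A: triangular load, peak 17: 7w₀L³/(360EI) = 169.2/EI
  at B: triangular load, peak 17: w₀L³/(45EI) = 193.4/EI
  at A: point load 105 at a = 1.33: Pab(L + b)/(6LEI) = 284.7/EI
  at B: point load 105 at a = 1.33: Pab(L + a)/(6LEI) = 181.1/EI
  θ_A0 = 453.9/EI,  θ_B0 = 374.5/EI
Flexibility coefficients: a unit moment at one end gives L/(3EI) there and L/(6EI) at the far end, so f₁₁ = f₂₂ = 2.667/EI and f₁₂ = f₂₁ = 1.333/EI.
Compatibility — zero rotation at each built-in end:
  2.667 M_A + 1.333 M_B = 453.9
  1.333 M_A + 2.667 M_B = 374.5
Solving the pair gives M_A = 133.3 kN·m and M_B = 73.76 kN·m (hogging).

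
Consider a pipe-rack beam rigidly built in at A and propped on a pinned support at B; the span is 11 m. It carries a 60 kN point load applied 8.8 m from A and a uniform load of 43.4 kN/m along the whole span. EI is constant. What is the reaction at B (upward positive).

R_B = 221.3 kN

Choose R_B as the redundant. The primary structure is the cantilever fixed at A.
Free-end deflection of the primary structure under the applied loading (downward +):
  point load 60 at a = 8.8: Pa²(3L − a)/(6EI) = 18740/EI
  UDL 43.4: wL⁴/(8EI) = 79427/EI
  δ_0 = 98168/EI
Flexibility coefficient — unit upward force at B: δ_{BB} = L³/(3EI) = 443.7/EI.
Compatibility at B: δ_0 − R_B·δ_{BB} = 0, so R_B = 98168/443.7 = 221.3 kN.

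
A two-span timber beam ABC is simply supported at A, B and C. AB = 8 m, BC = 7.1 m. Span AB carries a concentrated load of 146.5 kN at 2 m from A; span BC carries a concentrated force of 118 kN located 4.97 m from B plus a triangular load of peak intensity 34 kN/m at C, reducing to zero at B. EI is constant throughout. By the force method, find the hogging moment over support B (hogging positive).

Insert a hinge at B; M_B is the redundant, and each span becomes simply supported.
End slopes at the hinge B, treating each span as simply supported:
  span AB: point load 146.5 at a = 2: Pab(L + a)/(6LEI) = 366.2/EI
  span BC: point load 118 at a = 4.97: Pab(L + b)/(6LEI) = 270.7/EI
  span BC: triangular load, peak 34: 7w₀L³/(360EI) = 236.6/EI
  relative rotation θ_0 = (366.2 + 507.3)/EI = 873.5/EI
A unit hogging moment at B produces rotation L₁/(3EI) + L₂/(3EI) = 5.033/EI.
Compatibility: M_B·(L₁+L₂)/(3EI) = θ_0, giving M_B = 173.5 kN·m (hogging).

M_B = 173.5 kN·m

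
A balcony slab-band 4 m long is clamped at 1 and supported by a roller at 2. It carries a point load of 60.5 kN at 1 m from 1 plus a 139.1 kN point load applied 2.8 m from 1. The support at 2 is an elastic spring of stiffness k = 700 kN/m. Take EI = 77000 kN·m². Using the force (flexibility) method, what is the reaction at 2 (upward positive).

Remove the prop at 2; the released (primary) structure is a cantilever built in at 1.
Primary-structure tip deflection at 2 by superposition:
  point load 60.5 at a = 1: Pa²(3L − a)/(6EI) = 110.9/EI
  point load 139.1 at a = 2.8: Pa²(3L − a)/(6EI) = 1672/EI
  δ_0 = 1783/EI
Tip deflection under a unit load at 2: L³/(3EI) = 21.33/EI.
With EI = 77000 kN·m²: δ_0 = 0.023157 m and δ_{22} = 0.000277 m/kN.
Compatibility — the spring shortens by R_2/k under the reaction it provides: δ_0 − R_2·δ_{22} = R_2/k. With 1/k = 0.001429 m/kN, R_2 = δ_0 / (δ_{22} + 1/k) = 0.023157 / (0.000277 + 0.001429) = 13.58 kN.

R_2 = 13.58 kN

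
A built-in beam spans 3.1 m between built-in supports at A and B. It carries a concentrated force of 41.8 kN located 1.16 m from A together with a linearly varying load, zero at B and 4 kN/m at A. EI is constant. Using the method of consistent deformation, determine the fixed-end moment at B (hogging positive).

Release both end moments; the primary structure is a simply-supported span AB with redundants M_A and M_B.
End rotations of the released simple span under the applied load (×1/EI):
  at A: point load 41.8 at a = 1.16: Pab(L + b)/(6LEI) = 25.49/EI
  at B: point load 41.8 at a = 1.16: Pab(L + a)/(6LEI) = 21.54/EI
  at A: triangular load, peak 4: w₀L³/(45EI) = 2.648/EI
  at B: triangular load, peak 4: 7w₀L³/(360EI) = 2.317/EI
  θ_A0 = 28.14/EI,  θ_B0 = 23.86/EI
Flexibility coefficients: a unit moment at one end gives L/(3EI) there and L/(6EI) at the far end, so f₁₁ = f₂₂ = 1.033/EI and f₁₂ = f₂₁ = 0.5167/EI.
Compatibility — zero rotation at each built-in end:
  1.033 M_A + 0.5167 M_B = 28.14
  0.5167 M_A + 1.033 M_B = 23.86
Solving the pair gives M_A = 20.91 kN·m and M_B = 12.64 kN·m (hogging).

M_B = 12.64 kN·m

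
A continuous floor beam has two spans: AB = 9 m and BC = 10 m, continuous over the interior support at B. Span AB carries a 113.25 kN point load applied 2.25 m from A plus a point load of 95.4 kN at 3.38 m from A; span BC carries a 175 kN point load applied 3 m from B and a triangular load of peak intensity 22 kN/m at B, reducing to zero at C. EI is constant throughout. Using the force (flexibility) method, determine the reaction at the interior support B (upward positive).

Insert a hinge at B; M_B is the redundant, and each span becomes simply supported.
End slopes at the hinge B, treating each span as simply supported:
  span AB: point load 113.25 at a = 2.25: Pab(L + a)/(6LEI) = 358.3/EI
  span AB: point load 95.4 at a = 3.38: Pab(L + a)/(6LEI) = 415.5/EI
  span BC: point load 175 at a = 3: Pab(L + b)/(6LEI) = 1041/EI
  span BC: triangular load, peak 22: w₀L³/(45EI) = 488.9/EI
  relative rotation θ_0 = (773.8 + 1530)/EI = 2304/EI
A unit hogging moment at B produces rotation L₁/(3EI) + L₂/(3EI) = 6.333/EI.
Slope continuity at B: θ_0 = M_B·6.333/EI, so M_B = 2304/6.333 = 363.8 kN·m (hogging).
Span AB, ΣM about A with M_B applied at B: R_B^{AB}·9 = 577.3 + 363.8, so R_B^{AB} = 104.6 kN and R_A = 208.7 − 104.6 = 104.1 kN.
Span BC, ΣM about C: R_B^{BC}·10 = 1958 + 363.8, so R_B^{BC} = 232.2 kN and R_C = 285 − 232.2 = 52.79 kN.
R_B = 104.6 + 232.2 = 336.8 kN.

R_B = 336.8 kN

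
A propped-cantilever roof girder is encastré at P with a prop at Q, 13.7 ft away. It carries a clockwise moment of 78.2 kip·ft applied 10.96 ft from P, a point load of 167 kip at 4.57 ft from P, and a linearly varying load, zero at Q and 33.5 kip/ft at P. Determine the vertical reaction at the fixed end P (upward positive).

R_P = 317.6 kip

Take the reaction at Q as the redundant and release it; the primary structure is a cantilever fixed at P.
Primary-structure tip deflection at Q by superposition:
  clockwise couple 78.2 at a = 10.96: M₀a(2L − a)/(2EI) = 7045/EI
  point load 167 at a = 4.57: Pa²(3L − a)/(6EI) = 21235/EI
  triangular load, peak 33.5 at the fixed end: w₀L⁴/(30EI) = 39337/EI
  δ_0 = 67617/EI
Flexibility coefficient — unit upward force at Q: δ_{QQ} = L³/(3EI) = 857.1/EI.
The prop prevents deflection at Q: R_Q = δ_0/δ_{QQ} = 67617/857.1 = 78.89 kip.
Vertical equilibrium: R_P = ΣP − R_Q = 396.5 − 78.89 = 317.6 kip.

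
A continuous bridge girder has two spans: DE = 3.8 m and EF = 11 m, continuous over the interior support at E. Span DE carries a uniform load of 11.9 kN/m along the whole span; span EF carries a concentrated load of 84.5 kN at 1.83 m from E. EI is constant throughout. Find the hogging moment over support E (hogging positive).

M_E = 93.36 kN·m

Release continuity at E by inserting a hinge; the redundant is the internal moment M_E. The primary structure is two simply-supported spans DE and EF.
Rotations at E on the released spans (each span's end-slope, ×1/EI):
  span DE: UDL 11.9: wL³/(24EI) = 27.21/EI
  span EF: point load 84.5 at a = 1.83: Pab(L + b)/(6LEI) = 433.4/EI
  relative rotation θ_0 = (27.21 + 433.4)/EI = 460.6/EI
A unit hogging moment at E produces rotation L₁/(3EI) + L₂/(3EI) = 4.933/EI.
Compatibility: M_E·(L₁+L₂)/(3EI) = θ_0, giving M_E = 93.36 kN·m (hogging).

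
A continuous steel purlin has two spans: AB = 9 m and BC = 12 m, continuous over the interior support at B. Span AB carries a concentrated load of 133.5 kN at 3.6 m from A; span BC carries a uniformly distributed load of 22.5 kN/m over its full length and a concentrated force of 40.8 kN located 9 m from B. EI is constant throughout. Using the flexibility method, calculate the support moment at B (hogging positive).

Release continuity at B by inserting a hinge; the redundant is the internal moment M_B. The primary structure is two simply-supported spans AB and BC.
End slopes at the hinge B, treating each span as simply supported:
  span AB: point load 133.5 at a = 3.6: Pab(L + a)/(6LEI) = 605.6/EI
  span BC: UDL 22.5: wL³/(24EI) = 1620/EI
  span BC: point load 40.8 at a = 9: Pab(L + b)/(6LEI) = 229.5/EI
  relative rotation θ_0 = (605.6 + 1850)/EI = 2455/EI
A unit hogging moment at B produces rotation L₁/(3EI) + L₂/(3EI) = 7/EI.
Slope continuity at B: θ_0 = M_B·7/EI, so M_B = 2455/7 = 350.7 kN·m (hogging).

M_B = 350.7 kN·m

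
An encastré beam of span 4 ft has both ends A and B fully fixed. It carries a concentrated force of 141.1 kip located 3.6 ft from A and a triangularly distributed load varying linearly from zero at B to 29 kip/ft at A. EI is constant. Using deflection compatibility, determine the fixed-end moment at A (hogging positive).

Release both end moments; the primary structure is a simply-supported span AB with redundants M_A and M_B.
Simple-span end rotations at A and B under the given loads:
  at A: point load 141.1 at a = 3.6: Pab(L + b)/(6LEI) = 37.25/EI
  at B: point load 141.1 at a = 3.6: Pab(L + a)/(6LEI) = 64.34/EI
  at A: triangular load, peak 29: w₀L³/(45EI) = 41.24/EI
  at B: triangular load, peak 29: 7w₀L³/(360EI) = 36.09/EI
  θ_A0 = 78.49/EI,  θ_B0 = 100.4/EI
Flexibility coefficients: a unit moment at one end gives L/(3EI) there and L/(6EI) at the far end, so f₁₁ = f₂₂ = 1.333/EI and f₁₂ = f₂₁ = 0.6667/EI.
Compatibility — zero rotation at each built-in end:
  1.333 M_A + 0.6667 M_B = 78.49
  0.6667 M_A + 1.333 M_B = 100.4
Solving the pair gives M_A = 28.28 kip·ft and M_B = 61.18 kip·ft (hogging).

M_A = 28.28 kip·ft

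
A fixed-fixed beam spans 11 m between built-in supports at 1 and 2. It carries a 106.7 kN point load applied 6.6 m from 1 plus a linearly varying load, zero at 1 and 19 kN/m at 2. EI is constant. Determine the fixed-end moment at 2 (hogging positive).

Take the two fixed-end moments M_1, M_2 as redundants; the released structure is the simple span 12.
End rotations of the released simple span under the applied load (×1/EI):
  at 1: point load 106.7 at a = 6.6: Pab(L + b)/(6LEI) = 723/EI
  at 2: point load 106.7 at a = 6.6: Pab(L + a)/(6LEI) = 826.3/EI
  at 1: triangular load, peak 19: 7w₀L³/(360EI) = 491.7/EI
  at 2: triangular load, peak 19: w₀L³/(45EI) = 562/EI
  θ_10 = 1215/EI,  θ_20 = 1388/EI
Flexibility coefficients: a unit moment at one end gives L/(3EI) there and L/(6EI) at the far end, so f₁₁ = f₂₂ = 3.667/EI and f₁₂ = f₂₁ = 1.833/EI.
Compatibility — zero rotation at each built-in end:
  3.667 M_1 + 1.833 M_2 = 1215
  1.833 M_1 + 3.667 M_2 = 1388
Solving the pair gives M_1 = 189.3 kN·m and M_2 = 284 kN·m (hogging).

M_2 = 284 kN·m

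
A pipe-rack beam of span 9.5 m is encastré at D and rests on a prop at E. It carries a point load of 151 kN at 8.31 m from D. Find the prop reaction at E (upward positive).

Choose R_E as the redundant. The primary structure is the cantilever fixed at D.
Primary-structure tip deflection at E by superposition:
  point load 151 at a = 8.31: Pa²(3L − a)/(6EI) = 35088/EI
Tip deflection under a unit load at E: L³/(3EI) = 285.8/EI.
The prop prevents deflection at E: R_E = δ_0/δ_{EE} = 35088/285.8 = 122.8 kN.

R_E = 122.8 kN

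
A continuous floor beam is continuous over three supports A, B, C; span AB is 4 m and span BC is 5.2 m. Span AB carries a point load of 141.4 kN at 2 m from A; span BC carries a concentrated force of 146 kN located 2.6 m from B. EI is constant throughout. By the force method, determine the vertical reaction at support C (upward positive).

R_C = 48.66 kN

Insert a hinge at B; M_B is the redundant, and each span becomes simply supported.
Discontinuity in slope at B on the released structure — sum the simple-span end rotations:
  span AB: point load 141.4 at a = 2: Pab(L + a)/(6LEI) = 141.4/EI
  span BC: point load 146 at a = 2.6: Pab(L + b)/(6LEI) = 246.7/EI
  relative rotation θ_0 = (141.4 + 246.7)/EI = 388.1/EI
A unit hogging moment at B produces rotation L₁/(3EI) + L₂/(3EI) = 3.067/EI.
Slope continuity at B: θ_0 = M_B·3.067/EI, so M_B = 388.1/3.067 = 126.6 kN·m (hogging).
Span BC, ΣM about C: R_B^{BC}·5.2 = 379.6 + 126.6, so R_B^{BC} = 97.34 kN and R_C = 146 − 97.34 = 48.66 kN.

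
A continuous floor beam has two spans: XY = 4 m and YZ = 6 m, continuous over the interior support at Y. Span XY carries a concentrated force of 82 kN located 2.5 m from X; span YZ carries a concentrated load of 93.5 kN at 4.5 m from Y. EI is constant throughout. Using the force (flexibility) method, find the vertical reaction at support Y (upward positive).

R_Y = 101.5 kN

Insert a hinge at Y; M_Y is the redundant, and each span becomes simply supported.
End slopes at the hinge Y, treating each span as simply supported:
  span XY: point load 82 at a = 2.5: Pab(L + a)/(6LEI) = 83.28/EI
  span YZ: point load 93.5 at a = 4.5: Pab(L + b)/(6LEI) = 131.5/EI
  relative rotation θ_0 = (83.28 + 131.5)/EI = 214.8/EI
A unit hogging moment at Y produces rotation L₁/(3EI) + L₂/(3EI) = 3.333/EI.
Compatibility: M_Y·(L₁+L₂)/(3EI) = θ_0, giving M_Y = 64.43 kN·m (hogging).
Span XY, ΣM about X with M_Y applied at Y: R_Y^{XY}·4 = 205 + 64.43, so R_Y^{XY} = 67.36 kN and R_X = 82 − 67.36 = 14.64 kN.
Span YZ, ΣM about Z: R_Y^{YZ}·6 = 140.2 + 64.43, so R_Y^{YZ} = 34.11 kN and R_Z = 93.5 − 34.11 = 59.39 kN.
R_Y = 67.36 + 34.11 = 101.5 kN.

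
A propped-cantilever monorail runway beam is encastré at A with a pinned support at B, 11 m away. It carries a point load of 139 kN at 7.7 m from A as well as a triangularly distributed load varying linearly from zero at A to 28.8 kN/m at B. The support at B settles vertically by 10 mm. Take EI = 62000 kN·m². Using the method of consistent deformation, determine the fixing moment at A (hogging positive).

Choose R_B as the redundant. The primary structure is the cantilever fixed at A.
Primary-structure tip deflection at B by superposition:
  point load 139 at a = 7.7: Pa²(3L − a)/(6EI) = 34751/EI
  triangular load, peak 28.8 at the free end: 11w₀L⁴/(120EI) = 38652/EI
  δ_0 = 73403/EI
Tip deflection under a unit load at B: L³/(3EI) = 443.7/EI.
With EI = 62000 kN·m²: δ_0 = 1.1839 m and δ_{BB} = 0.007156 m/kN.
Compatibility — the beam at B must follow the support down by 0.01 m: δ_0 − R_B·δ_{BB} = 0.01, so R_B = (1.1839 − 0.01)/0.007156 = 164 kN.
Moment equilibrium about A: M_A = Σ(load moments about A) − R_B·L = 2232 − 164×11 = 427.4 kN·m.

M_A = 427.4 kN·m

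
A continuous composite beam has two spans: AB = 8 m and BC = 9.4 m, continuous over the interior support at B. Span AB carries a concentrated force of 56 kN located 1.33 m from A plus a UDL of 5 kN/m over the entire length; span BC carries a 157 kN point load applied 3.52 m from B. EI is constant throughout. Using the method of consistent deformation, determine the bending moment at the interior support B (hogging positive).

Insert a hinge at B; M_B is the redundant, and each span becomes simply supported.
Discontinuity in slope at B on the released structure — sum the simple-span end rotations:
  span AB: point load 56 at a = 1.33: Pab(L + a)/(6LEI) = 96.56/EI
  span AB: UDL 5: wL³/(24EI) = 106.7/EI
  span BC: point load 157 at a = 3.52: Pab(L + b)/(6LEI) = 880.4/EI
  relative rotation θ_0 = (203.2 + 880.4)/EI = 1084/EI
A unit hogging moment at B produces rotation L₁/(3EI) + L₂/(3EI) = 5.8/EI.
Slope continuity at B: θ_0 = M_B·5.8/EI, so M_B = 1084/5.8 = 186.8 kN·m (hogging).

M_B = 186.8 kN·m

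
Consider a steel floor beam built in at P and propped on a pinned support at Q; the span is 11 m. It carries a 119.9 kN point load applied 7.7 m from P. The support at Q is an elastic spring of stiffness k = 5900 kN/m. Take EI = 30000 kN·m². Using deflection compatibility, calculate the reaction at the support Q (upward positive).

R_Q = 66.8 kN

Choose R_Q as the redundant. The primary structure is the cantilever fixed at P.
Primary-structure tip deflection at Q by superposition:
  point load 119.9 at a = 7.7: Pa²(3L − a)/(6EI) = 29976/EI
Tip deflection under a unit load at Q: L³/(3EI) = 443.7/EI.
With EI = 30000 kN·m²: δ_0 = 0.99919 m and δ_{QQ} = 0.014789 m/kN.
Compatibility — the spring shortens by R_Q/k under the reaction it provides: δ_0 − R_Q·δ_{QQ} = R_Q/k. With 1/k = 0.000169 m/kN, R_Q = δ_0 / (δ_{QQ} + 1/k) = 0.99919 / (0.014789 + 0.000169) = 66.8 kN.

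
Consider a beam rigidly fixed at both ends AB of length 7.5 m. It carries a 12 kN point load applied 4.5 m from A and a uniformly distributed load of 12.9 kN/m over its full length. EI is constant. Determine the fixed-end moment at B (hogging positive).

M_B = 73.43 kN·m

Take the two fixed-end moments M_A, M_B as redundants; the released structure is the simple span AB.
End rotations of the released simple span under the applied load (×1/EI):
  at A: point load 12 at a = 4.5: Pab(L + b)/(6LEI) = 37.8/EI
  at B: point load 12 at a = 4.5: Pab(L + a)/(6LEI) = 43.2/EI
  at A: UDL 12.9: wL³/(24EI) = 226.8/EI
  at B: UDL 12.9: wL³/(24EI) = 226.8/EI
  θ_A0 = 264.6/EI,  θ_B0 = 270/EI
Flexibility coefficients: a unit moment at one end gives L/(3EI) there and L/(6EI) at the far end, so f₁₁ = f₂₂ = 2.5/EI and f₁₂ = f₂₁ = 1.25/EI.
Compatibility — zero rotation at each built-in end:
  2.5 M_A + 1.25 M_B = 264.6
  1.25 M_A + 2.5 M_B = 270
Solving the pair gives M_A = 69.11 kN·m and M_B = 73.43 kN·m (hogging).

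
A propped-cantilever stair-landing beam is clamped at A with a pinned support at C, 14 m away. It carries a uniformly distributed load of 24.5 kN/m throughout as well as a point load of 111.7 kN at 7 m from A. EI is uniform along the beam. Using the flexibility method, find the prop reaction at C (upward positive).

R_C = 163.5 kN

Choose R_C as the redundant. The primary structure is the cantilever fixed at A.
Downward deflection at the released point C due to the loads:
  UDL 24.5: wL⁴/(8EI) = 117649/EI
  point load 111.7 at a = 7: Pa²(3L − a)/(6EI) = 31928/EI
  δ_0 = 149577/EI
Flexibility coefficient — unit upward force at C: δ_{CC} = L³/(3EI) = 914.7/EI.
The prop prevents deflection at C: R_C = δ_0/δ_{CC} = 149577/914.7 = 163.5 kN.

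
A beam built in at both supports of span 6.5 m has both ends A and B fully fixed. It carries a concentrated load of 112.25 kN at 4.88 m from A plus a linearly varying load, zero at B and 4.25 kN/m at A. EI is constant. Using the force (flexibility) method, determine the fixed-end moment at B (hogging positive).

Take the two fixed-end moments M_A, M_B as redundants; the released structure is the simple span AB.
Simple-span end rotations at A and B under the given loads:
  at A: point load 112.25 at a = 4.88: Pab(L + b)/(6LEI) = 184.8/EI
  at B: point load 112.25 at a = 4.88: Pab(L + a)/(6LEI) = 258.9/EI
  at A: triangular load, peak 4.25: w₀L³/(45EI) = 25.94/EI
  at B: triangular load, peak 4.25: 7w₀L³/(360EI) = 22.69/EI
  θ_A0 = 210.7/EI,  θ_B0 = 281.6/EI
Flexibility coefficients: a unit moment at one end gives L/(3EI) there and L/(6EI) at the far end, so f₁₁ = f₂₂ = 2.167/EI and f₁₂ = f₂₁ = 1.083/EI.
Compatibility — zero rotation at each built-in end:
  2.167 M_A + 1.083 M_B = 210.7
  1.083 M_A + 2.167 M_B = 281.6
Solving the pair gives M_A = 43 kN·m and M_B = 108.5 kN·m (hogging).

M_B = 108.5 kN·m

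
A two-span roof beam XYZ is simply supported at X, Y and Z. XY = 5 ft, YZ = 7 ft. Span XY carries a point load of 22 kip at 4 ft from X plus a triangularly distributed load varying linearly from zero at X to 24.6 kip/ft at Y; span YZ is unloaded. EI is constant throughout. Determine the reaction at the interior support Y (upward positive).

R_Y = 66.72 kip

Release continuity at Y by inserting a hinge; the redundant is the internal moment M_Y. The primary structure is two simply-supported spans XY and YZ.
Discontinuity in slope at Y on the released structure — sum the simple-span end rotations:
  span XY: point load 22 at a = 4: Pab(L + a)/(6LEI) = 26.4/EI
  span XY: triangular load, peak 24.6: w₀L³/(45EI) = 68.33/EI
  relative rotation θ_0 = (94.73 + 0)/EI = 94.73/EI
A unit hogging moment at Y produces rotation L₁/(3EI) + L₂/(3EI) = 4/EI.
Compatibility: M_Y·(L₁+L₂)/(3EI) = θ_0, giving M_Y = 23.68 kip·ft (hogging).
Span XY, ΣM about X with M_Y applied at Y: R_Y^{XY}·5 = 293 + 23.68, so R_Y^{XY} = 63.34 kip and R_X = 83.5 − 63.34 = 20.16 kip.
Span YZ, ΣM about Z: R_Y^{YZ}·7 = 0 + 23.68, so R_Y^{YZ} = 3.383 kip and R_Z = 0 − 3.383 = -3.383 kip.
R_Y = 63.34 + 3.383 = 66.72 kip.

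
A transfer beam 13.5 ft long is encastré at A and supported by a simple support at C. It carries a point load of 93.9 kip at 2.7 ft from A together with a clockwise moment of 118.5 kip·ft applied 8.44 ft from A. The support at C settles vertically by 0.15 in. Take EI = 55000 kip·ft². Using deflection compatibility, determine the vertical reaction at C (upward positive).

R_C = 15.74 kip

Choose R_C as the redundant. The primary structure is the cantilever fixed at A.
Downward deflection at the released point C due to the loads:
  point load 93.9 at a = 2.7: Pa²(3L − a)/(6EI) = 4313/EI
  clockwise couple 118.5 at a = 8.44: M₀a(2L − a)/(2EI) = 9281/EI
  δ_0 = 13594/EI
Flexibility coefficient — unit upward force at C: δ_{CC} = L³/(3EI) = 820.1/EI.
With EI = 55000 kip·ft²: δ_0 = 0.24716 ft and δ_{CC} = 0.014911 ft/kip.
Compatibility — the beam at C must follow the support down by 0.0125 ft: δ_0 − R_C·δ_{CC} = 0.0125, so R_C = (0.24716 − 0.0125)/0.014911 = 15.74 kip.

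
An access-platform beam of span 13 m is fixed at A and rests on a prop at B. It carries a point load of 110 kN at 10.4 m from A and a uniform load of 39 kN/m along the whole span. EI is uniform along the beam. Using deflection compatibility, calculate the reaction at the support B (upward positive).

Choose R_B as the redundant. The primary structure is the cantilever fixed at A.
Deflection at B on the released cantilever, summing each load's contribution:
  point load 110 at a = 10.4: Pa²(3L − a)/(6EI) = 56712/EI
  UDL 39: wL⁴/(8EI) = 139235/EI
  δ_0 = 195947/EI
Flexibility coefficient — unit upward force at B: δ_{BB} = L³/(3EI) = 732.3/EI.
Compatibility at B: δ_0 − R_B·δ_{BB} = 0, so R_B = 195947/732.3 = 267.6 kN.

R_B = 267.6 kN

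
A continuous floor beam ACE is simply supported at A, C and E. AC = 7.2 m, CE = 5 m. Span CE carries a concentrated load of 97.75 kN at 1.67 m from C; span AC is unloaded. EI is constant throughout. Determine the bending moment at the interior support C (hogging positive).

Release continuity at C by inserting a hinge; the redundant is the internal moment M_C. The primary structure is two simply-supported spans AC and CE.
Discontinuity in slope at C on the released structure — sum the simple-span end rotations:
  span CE: point load 97.75 at a = 1.67: Pab(L + b)/(6LEI) = 150.9/EI
  relative rotation θ_0 = (0 + 150.9)/EI = 150.9/EI
A unit hogging moment at C produces rotation L₁/(3EI) + L₂/(3EI) = 4.067/EI.
Compatibility: M_C·(L₁+L₂)/(3EI) = θ_0, giving M_C = 37.12 kN·m (hogging).

M_C = 37.12 kN·m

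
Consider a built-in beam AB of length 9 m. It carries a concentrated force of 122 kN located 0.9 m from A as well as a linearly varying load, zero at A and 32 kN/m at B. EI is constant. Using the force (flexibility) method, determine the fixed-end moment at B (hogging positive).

Release both end moments; the primary structure is a simply-supported span AB with redundants M_A and M_B.
Simple-span end rotations at A and B under the given loads:
  at A: point load 122 at a = 0.9: Pab(L + b)/(6LEI) = 281.6/EI
  at B: point load 122 at a = 0.9: Pab(L + a)/(6LEI) = 163.1/EI
  at A: triangular load, peak 32: 7w₀L³/(360EI) = 453.6/EI
  at B: triangular load, peak 32: w₀L³/(45EI) = 518.4/EI
  θ_A0 = 735.2/EI,  θ_B0 = 681.5/EI
Flexibility coefficients: a unit moment at one end gives L/(3EI) there and L/(6EI) at the far end, so f₁₁ = f₂₂ = 3/EI and f₁₂ = f₂₁ = 1.5/EI.
Compatibility — zero rotation at each built-in end:
  3 M_A + 1.5 M_B = 735.2
  1.5 M_A + 3 M_B = 681.5
Solving the pair gives M_A = 175.3 kN·m and M_B = 139.5 kN·m (hogging).

M_B = 139.5 kN·m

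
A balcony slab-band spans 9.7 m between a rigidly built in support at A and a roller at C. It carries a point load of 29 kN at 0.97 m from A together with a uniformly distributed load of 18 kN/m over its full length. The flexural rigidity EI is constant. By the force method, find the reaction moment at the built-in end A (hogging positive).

M_A = 235.8 kN·m

Take the reaction at C as the redundant and release it; the primary structure is a cantilever fixed at A.
Free-end deflection of the primary structure under the applied loading (downward +):
  point load 29 at a = 0.97: Pa²(3L − a)/(6EI) = 127.9/EI
  UDL 18: wL⁴/(8EI) = 19919/EI
  δ_0 = 20047/EI
Tip deflection under a unit load at C: L³/(3EI) = 304.2/EI.
The prop prevents deflection at C: R_C = δ_0/δ_{CC} = 20047/304.2 = 65.9 kN.
Moment equilibrium about A: M_A = Σ(load moments about A) − R_C·L = 874.9 − 65.9×9.7 = 235.8 kN·m.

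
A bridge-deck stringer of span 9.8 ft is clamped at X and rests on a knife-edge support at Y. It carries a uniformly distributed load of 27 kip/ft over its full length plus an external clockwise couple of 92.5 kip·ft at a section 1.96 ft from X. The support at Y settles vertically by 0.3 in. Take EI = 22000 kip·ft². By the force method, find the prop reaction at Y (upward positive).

Release the roller at Y. Primary structure: cantilever fixed at X.
Free-end deflection of the primary structure under the applied loading (downward +):
  UDL 27: wL⁴/(8EI) = 31130/EI
  clockwise couple 92.5 at a = 1.96: M₀a(2L − a)/(2EI) = 1599/EI
  δ_0 = 32729/EI
Flexibility coefficient — unit upward force at Y: δ_{YY} = L³/(3EI) = 313.7/EI.
With EI = 22000 kip·ft²: δ_0 = 1.4877 ft and δ_{YY} = 0.01426 ft/kip.
Compatibility — the beam at Y must follow the support down by 0.025 ft: δ_0 − R_Y·δ_{YY} = 0.025, so R_Y = (1.4877 − 0.025)/0.01426 = 102.6 kip.

R_Y = 102.6 kip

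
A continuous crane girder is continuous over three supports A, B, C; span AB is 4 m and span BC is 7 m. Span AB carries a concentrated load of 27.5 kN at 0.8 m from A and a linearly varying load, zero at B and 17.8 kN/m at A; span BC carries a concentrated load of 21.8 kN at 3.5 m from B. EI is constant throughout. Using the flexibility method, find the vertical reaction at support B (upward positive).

R_B = 39.3 kN

Release continuity at B by inserting a hinge; the redundant is the internal moment M_B. The primary structure is two simply-supported spans AB and BC.
Discontinuity in slope at B on the released structure — sum the simple-span end rotations:
  span AB: point load 27.5 at a = 0.8: Pab(L + a)/(6LEI) = 14.08/EI
  span AB: triangular load, peak 17.8: 7w₀L³/(360EI) = 22.15/EI
  span BC: point load 21.8 at a = 3.5: Pab(L + b)/(6LEI) = 66.76/EI
  relative rotation θ_0 = (36.23 + 66.76)/EI = 103/EI
A unit hogging moment at B produces rotation L₁/(3EI) + L₂/(3EI) = 3.667/EI.
Compatibility: M_B·(L₁+L₂)/(3EI) = θ_0, giving M_B = 28.09 kN·m (hogging).
Span AB, ΣM about A with M_B applied at B: R_B^{AB}·4 = 69.47 + 28.09, so R_B^{AB} = 24.39 kN and R_A = 63.1 − 24.39 = 38.71 kN.
Span BC, ΣM about C: R_B^{BC}·7 = 76.3 + 28.09, so R_B^{BC} = 14.91 kN and R_C = 21.8 − 14.91 = 6.887 kN.
R_B = 24.39 + 14.91 = 39.3 kN.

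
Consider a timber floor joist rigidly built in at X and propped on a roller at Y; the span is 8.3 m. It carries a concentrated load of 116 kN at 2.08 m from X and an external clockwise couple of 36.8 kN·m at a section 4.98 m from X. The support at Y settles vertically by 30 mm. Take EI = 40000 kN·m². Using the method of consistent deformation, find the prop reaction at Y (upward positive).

Release the roller at Y. Primary structure: cantilever fixed at X.
Downward deflection at the released point Y due to the loads:
  point load 116 at a = 2.08: Pa²(3L − a)/(6EI) = 1909/EI
  clockwise couple 36.8 at a = 4.98: M₀a(2L − a)/(2EI) = 1065/EI
  δ_0 = 2974/EI
Tip deflection under a unit load at Y: L³/(3EI) = 190.6/EI.
With EI = 40000 kN·m²: δ_0 = 0.074338 m and δ_{YY} = 0.004765 m/kN.
Compatibility — the beam at Y must follow the support down by 0.03 m: δ_0 − R_Y·δ_{YY} = 0.03, so R_Y = (0.074338 − 0.03)/0.004765 = 9.305 kN.

R_Y = 9.305 kN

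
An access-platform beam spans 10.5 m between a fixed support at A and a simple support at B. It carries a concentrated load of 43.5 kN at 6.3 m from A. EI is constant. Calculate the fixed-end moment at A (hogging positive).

Release the roller at B. Primary structure: cantilever fixed at A.
Deflection at B on the released cantilever, summing each load's contribution:
  point load 43.5 at a = 6.3: Pa²(3L − a)/(6EI) = 7251/EI
Flexibility coefficient — unit upward force at B: δ_{BB} = L³/(3EI) = 385.9/EI.
The prop prevents deflection at B: R_B = δ_0/δ_{BB} = 7251/385.9 = 18.79 kN.
Moment equilibrium about A: M_A = Σ(load moments about A) − R_B·L = 274.1 − 18.79×10.5 = 76.73 kN·m.

M_A = 76.73 kN·m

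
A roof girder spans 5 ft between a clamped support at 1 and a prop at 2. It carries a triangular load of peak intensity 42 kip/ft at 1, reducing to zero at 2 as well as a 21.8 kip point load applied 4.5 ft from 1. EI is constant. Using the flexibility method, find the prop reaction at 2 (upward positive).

R_2 = 39.54 kip

Choose R_2 as the redundant. The primary structure is the cantilever fixed at 1.
Deflection at 2 on the released cantilever, summing each load's contribution:
  triangular load, peak 42 at the fixed end: w₀L⁴/(30EI) = 875/EI
  point load 21.8 at a = 4.5: Pa²(3L − a)/(6EI) = 772.5/EI
  δ_0 = 1648/EI
Flexibility coefficient — unit upward force at 2: δ_{22} = L³/(3EI) = 41.67/EI.
Compatibility at 2: δ_0 − R_2·δ_{22} = 0, so R_2 = 1648/41.67 = 39.54 kip.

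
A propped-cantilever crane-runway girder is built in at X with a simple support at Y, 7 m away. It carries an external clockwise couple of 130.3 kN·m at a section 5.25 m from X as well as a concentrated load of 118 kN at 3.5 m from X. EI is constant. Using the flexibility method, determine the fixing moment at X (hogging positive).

M_X = 101.9 kN·m

Release the roller at Y. Primary structure: cantilever fixed at X.
Deflection at Y on the released cantilever, summing each load's contribution:
  clockwise couple 130.3 at a = 5.25: M₀a(2L − a)/(2EI) = 2993/EI
  point load 118 at a = 3.5: Pa²(3L − a)/(6EI) = 4216/EI
  δ_0 = 7209/EI
Tip deflection under a unit load at Y: L³/(3EI) = 114.3/EI.
The prop prevents deflection at Y: R_Y = δ_0/δ_{YY} = 7209/114.3 = 63.05 kN.
Moment equilibrium about X: M_X = Σ(load moments about X) − R_Y·L = 543.3 − 63.05×7 = 101.9 kN·m.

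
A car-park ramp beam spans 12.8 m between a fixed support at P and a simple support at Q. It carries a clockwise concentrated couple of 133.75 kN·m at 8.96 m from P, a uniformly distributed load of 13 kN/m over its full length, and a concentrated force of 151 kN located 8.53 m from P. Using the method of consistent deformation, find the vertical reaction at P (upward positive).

R_P = 162.5 kN

Take the reaction at Q as the redundant and release it; the primary structure is a cantilever fixed at P.
Downward deflection at the released point Q due to the loads:
  clockwise couple 133.75 at a = 8.96: M₀a(2L − a)/(2EI) = 9971/EI
  UDL 13: wL⁴/(8EI) = 43621/EI
  point load 151 at a = 8.53: Pa²(3L − a)/(6EI) = 54696/EI
  δ_0 = 108288/EI
Flexibility coefficient — unit upward force at Q: δ_{QQ} = L³/(3EI) = 699.1/EI.
The prop prevents deflection at Q: R_Q = δ_0/δ_{QQ} = 108288/699.1 = 154.9 kN.
Vertical equilibrium: R_P = ΣP − R_Q = 317.4 − 154.9 = 162.5 kN.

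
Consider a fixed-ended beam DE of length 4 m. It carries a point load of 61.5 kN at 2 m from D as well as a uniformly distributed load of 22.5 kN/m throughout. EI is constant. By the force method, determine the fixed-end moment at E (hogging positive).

M_E = 60.75 kN·m

Release both end moments; the primary structure is a simply-supported span DE with redundants M_D and M_E.
On the primary (simply-supported) span, the end slopes from the loading are:
  at D: point load 61.5 at a = 2: Pab(L + b)/(6LEI) = 61.5/EI
  at E: point load 61.5 at a = 2: Pab(L + a)/(6LEI) = 61.5/EI
  at D: UDL 22.5: wL³/(24EI) = 60/EI
  at E: UDL 22.5: wL³/(24EI) = 60/EI
  θ_D0 = 121.5/EI,  θ_E0 = 121.5/EI
Flexibility coefficients: a unit moment at one end gives L/(3EI) there and L/(6EI) at the far end, so f₁₁ = f₂₂ = 1.333/EI and f₁₂ = f₂₁ = 0.6667/EI.
Compatibility — zero rotation at each built-in end:
  1.333 M_D + 0.6667 M_E = 121.5
  0.6667 M_D + 1.333 M_E = 121.5
Solving the pair gives M_D = 60.75 kN·m and M_E = 60.75 kN·m (hogging).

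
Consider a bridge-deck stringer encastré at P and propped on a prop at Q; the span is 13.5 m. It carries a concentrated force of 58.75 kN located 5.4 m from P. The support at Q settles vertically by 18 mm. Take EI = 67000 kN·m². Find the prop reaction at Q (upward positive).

Release the roller at Q. Primary structure: cantilever fixed at P.
Downward deflection at the released point Q due to the loads:
  point load 58.75 at a = 5.4: Pa²(3L − a)/(6EI) = 10022/EI
Flexibility coefficient — unit upward force at Q: δ_{QQ} = L³/(3EI) = 820.1/EI.
With EI = 67000 kN·m²: δ_0 = 0.14958 m and δ_{QQ} = 0.012241 m/kN.
Compatibility — the beam at Q must follow the support down by 0.018 m: δ_0 − R_Q·δ_{QQ} = 0.018, so R_Q = (0.14958 − 0.018)/0.012241 = 10.75 kN.

R_Q = 10.75 kN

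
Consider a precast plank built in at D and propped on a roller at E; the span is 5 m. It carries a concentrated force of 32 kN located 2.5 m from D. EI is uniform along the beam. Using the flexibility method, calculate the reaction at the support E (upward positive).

R_E = 10 kN

Remove the prop at E; the released (primary) structure is a cantilever built in at D.
Deflection at E on the released cantilever, summing each load's contribution:
  point load 32 at a = 2.5: Pa²(3L − a)/(6EI) = 416.7/EI
Flexibility coefficient — unit upward force at E: δ_{EE} = L³/(3EI) = 41.67/EI.
Compatibility at E: δ_0 − R_E·δ_{EE} = 0, so R_E = 416.7/41.67 = 10 kN.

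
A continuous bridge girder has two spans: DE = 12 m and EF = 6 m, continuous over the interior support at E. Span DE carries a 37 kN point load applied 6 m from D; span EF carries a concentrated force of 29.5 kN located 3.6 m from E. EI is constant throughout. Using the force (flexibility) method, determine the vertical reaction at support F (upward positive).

R_F = 6.798 kN

Take M_E as the redundant. Released structure: two simple spans DE and EF with a hinge at E.
Rotations at E on the released spans (each span's end-slope, ×1/EI):
  span DE: point load 37 at a = 6: Pab(L + a)/(6LEI) = 333/EI
  span EF: point load 29.5 at a = 3.6: Pab(L + b)/(6LEI) = 59.47/EI
  relative rotation θ_0 = (333 + 59.47)/EI = 392.5/EI
A unit hogging moment at E produces rotation L₁/(3EI) + L₂/(3EI) = 6/EI.
Slope continuity at E: θ_0 = M_E·6/EI, so M_E = 392.5/6 = 65.41 kN·m (hogging).
Span EF, ΣM about F: R_E^{EF}·6 = 70.8 + 65.41, so R_E^{EF} = 22.7 kN and R_F = 29.5 − 22.7 = 6.798 kN.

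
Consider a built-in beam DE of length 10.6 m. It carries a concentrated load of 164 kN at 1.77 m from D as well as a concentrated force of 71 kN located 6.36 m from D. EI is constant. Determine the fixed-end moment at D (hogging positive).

Release both end moments; the primary structure is a simply-supported span DE with redundants M_D and M_E.
Simple-span end rotations at D and E under the given loads:
  at D: point load 164 at a = 1.77: Pab(L + b)/(6LEI) = 783.1/EI
  at E: point load 164 at a = 1.77: Pab(L + a)/(6LEI) = 498.5/EI
  at D: point load 71 at a = 6.36: Pab(L + b)/(6LEI) = 446.7/EI
  at E: point load 71 at a = 6.36: Pab(L + a)/(6LEI) = 510.6/EI
  θ_D0 = 1230/EI,  θ_E0 = 1009/EI
Flexibility coefficients: a unit moment at one end gives L/(3EI) there and L/(6EI) at the far end, so f₁₁ = f₂₂ = 3.533/EI and f₁₂ = f₂₁ = 1.767/EI.
Compatibility — zero rotation at each built-in end:
  3.533 M_D + 1.767 M_E = 1230
  1.767 M_D + 3.533 M_E = 1009
Solving the pair gives M_D = 273.7 kN·m and M_E = 148.8 kN·m (hogging).

M_D = 273.7 kN·m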